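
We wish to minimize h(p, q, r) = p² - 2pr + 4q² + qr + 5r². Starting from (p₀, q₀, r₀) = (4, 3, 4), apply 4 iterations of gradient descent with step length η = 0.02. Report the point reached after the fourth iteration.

(3.859048, 1.30700464, 1.98083712)

∇h = (2p - 2r, 8q + r, -2p + q + 10r)
Step 1: at (4, 3, 4), ∇h = (0, 28, 35) → (4, 3, 4) − 0.02·(0, 28, 35) = (4, 2.44, 3.3)
Step 2: at (4, 2.44, 3.3), ∇h = (1.4, 22.82, 27.44) → (4, 2.44, 3.3) − 0.02·(1.4, 22.82, 27.44) = (3.972, 1.9836, 2.7512)
Step 3: at (3.972, 1.9836, 2.7512), ∇h = (2.4416, 18.62, 21.5516) → (3.972, 1.9836, 2.7512) − 0.02·(2.4416, 18.62, 21.5516) = (3.923168, 1.6112, 2.320168)
Step 4: at (3.923168, 1.6112, 2.320168), ∇h = (3.206, 15.209768, 16.966544) → (3.923168, 1.6112, 2.320168) − 0.02·(3.206, 15.209768, 16.966544) = (3.859048, 1.30700464, 1.98083712)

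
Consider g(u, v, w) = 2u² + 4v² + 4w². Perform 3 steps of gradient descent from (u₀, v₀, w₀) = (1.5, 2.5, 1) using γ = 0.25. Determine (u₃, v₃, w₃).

∇g = (4u, 8v, 8w)
Step 1: at (1.5, 2.5, 1), ∇g = (6, 20, 8) → (1.5, 2.5, 1) − 0.25·(6, 20, 8) = (0, -2.5, -1)
Step 2: at (0, -2.5, -1), ∇g = (0, -20, -8) → (0, -2.5, -1) − 0.25·(0, -20, -8) = (0, 2.5, 1)
Step 3: at (0, 2.5, 1), ∇g = (0, 20, 8) → (0, 2.5, 1) − 0.25·(0, 20, 8) = (0, -2.5, -1)

(0, -2.5, -1)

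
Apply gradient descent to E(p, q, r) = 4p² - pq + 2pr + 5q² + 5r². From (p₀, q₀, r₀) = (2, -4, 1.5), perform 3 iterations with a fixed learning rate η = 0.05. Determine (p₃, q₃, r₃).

∇E = (8p - q + 2r, -p + 10q, 2p + 10r)
Step 1: at (2, -4, 1.5), ∇E = (23, -42, 19) → (2, -4, 1.5) − 0.05·(23, -42, 19) = (0.85, -1.9, 0.55)
Step 2: at (0.85, -1.9, 0.55), ∇E = (9.8, -19.85, 7.2) → (0.85, -1.9, 0.55) − 0.05·(9.8, -19.85, 7.2) = (0.36, -0.9075, 0.19)
Step 3: at (0.36, -0.9075, 0.19), ∇E = (4.1675, -9.435, 2.62) → (0.36, -0.9075, 0.19) − 0.05·(4.1675, -9.435, 2.62) = (0.151625, -0.43575, 0.059)

(0.151625, -0.43575, 0.059)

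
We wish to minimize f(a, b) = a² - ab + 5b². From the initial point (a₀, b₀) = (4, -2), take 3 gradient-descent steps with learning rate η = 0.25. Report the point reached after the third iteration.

∇f = (2a - b, -a + 10b)
(a₁, b₁) = (4, -2) − 0.25·(10, -24) = (1.5, 4)
(a₂, b₂) = (1.5, 4) − 0.25·(-1, 38.5) = (1.75, -5.625)
(a₃, b₃) = (1.75, -5.625) − 0.25·(9.125, -58) = (-0.53125, 8.875)

(-0.53125, 8.875)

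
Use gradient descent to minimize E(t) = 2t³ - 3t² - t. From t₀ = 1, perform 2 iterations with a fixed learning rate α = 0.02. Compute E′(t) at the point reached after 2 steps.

-0.766227083776

E′(t) = 6t² - 6t - 1
t₁ = 1 − 0.02·(-1) = 1.02
t₂ = 1.02 − 0.02·(-0.8776) = 1.037552
E′(t) at (1.037552) = -0.766227083776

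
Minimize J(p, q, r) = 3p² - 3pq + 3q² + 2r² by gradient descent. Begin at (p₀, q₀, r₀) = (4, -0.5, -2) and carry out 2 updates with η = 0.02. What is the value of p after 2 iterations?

∇J = (6p - 3q, -3p + 6q, 4r)
(p₁, q₁, r₁) = (4, -0.5, -2) − 0.02·(25.5, -15, -8) = (3.49, -0.2, -1.84)
(p₂, q₂, r₂) = (3.49, -0.2, -1.84) − 0.02·(21.54, -11.67, -7.36) = (3.0592, 0.0334, -1.6928)
p = 3.0592

3.0592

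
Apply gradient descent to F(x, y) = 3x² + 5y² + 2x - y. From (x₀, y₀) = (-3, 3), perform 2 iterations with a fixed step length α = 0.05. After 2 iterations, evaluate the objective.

7.366925

∇F = (6x + 2, 10y - 1)
(x₁, y₁) = (-3, 3) − 0.05·(-16, 29) = (-2.2, 1.55)
(x₂, y₂) = (-2.2, 1.55) − 0.05·(-11.2, 14.5) = (-1.64, 0.825)
F(-1.64, 0.825) = 7.366925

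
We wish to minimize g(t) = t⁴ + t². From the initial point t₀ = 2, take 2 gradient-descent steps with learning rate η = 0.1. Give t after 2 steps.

g′(t) = 4t³ + 2t
t₁ = 2 − 0.1·36 = -1.6
t₂ = -1.6 − 0.1·(-19.584) = 0.3584

0.3584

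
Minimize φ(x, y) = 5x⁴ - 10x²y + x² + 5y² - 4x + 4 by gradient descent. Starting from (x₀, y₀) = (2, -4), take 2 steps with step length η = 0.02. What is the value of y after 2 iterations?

∇φ = (20x³ - 20xy + 2x - 4, -10x² + 10y)
Step 1: at (2, -4), ∇φ = (320, -80) → (2, -4) − 0.02·(320, -80) = (-4.4, -2.4)
Step 2: at (-4.4, -2.4), ∇φ = (-1927.68, -217.6) → (-4.4, -2.4) − 0.02·(-1927.68, -217.6) = (34.1536, 1.952)
y = 1.952

1.952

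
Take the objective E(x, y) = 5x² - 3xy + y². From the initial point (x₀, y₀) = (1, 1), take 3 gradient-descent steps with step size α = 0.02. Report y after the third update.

1.03452

∇E = (10x - 3y, -3x + 2y)
Step 1: at (1, 1), ∇E = (7, -1) → (1, 1) − 0.02·(7, -1) = (0.86, 1.02)
Step 2: at (0.86, 1.02), ∇E = (5.54, -0.54) → (0.86, 1.02) − 0.02·(5.54, -0.54) = (0.7492, 1.0308)
Step 3: at (0.7492, 1.0308), ∇E = (4.3996, -0.186) → (0.7492, 1.0308) − 0.02·(4.3996, -0.186) = (0.661208, 1.03452)
y = 1.03452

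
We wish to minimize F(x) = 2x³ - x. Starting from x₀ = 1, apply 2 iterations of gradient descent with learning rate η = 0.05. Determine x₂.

0.63125

F′(x) = 6x² - 1
Step 1: F′(1) = 5; x₁ = 1 − 0.05·5 = 0.75
Step 2: F′(0.75) = 2.375; x₂ = 0.75 − 0.05·2.375 = 0.63125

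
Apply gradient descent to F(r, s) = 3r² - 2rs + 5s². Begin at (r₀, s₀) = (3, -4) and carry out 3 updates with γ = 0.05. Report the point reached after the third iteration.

∇F = (6r - 2s, -2r + 10s)
Step 1: at (3, -4), ∇F = (26, -46) → (3, -4) − 0.05·(26, -46) = (1.7, -1.7)
Step 2: at (1.7, -1.7), ∇F = (13.6, -20.4) → (1.7, -1.7) − 0.05·(13.6, -20.4) = (1.02, -0.68)
Step 3: at (1.02, -0.68), ∇F = (7.48, -8.84) → (1.02, -0.68) − 0.05·(7.48, -8.84) = (0.646, -0.238)

(0.646, -0.238)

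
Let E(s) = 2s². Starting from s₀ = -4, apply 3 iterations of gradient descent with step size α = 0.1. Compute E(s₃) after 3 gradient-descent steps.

1.492992

E′(s) = 4s
Step 1: E′(-4) = -16; s₁ = -4 − 0.1·(-16) = -2.4
Step 2: E′(-2.4) = -9.6; s₂ = -2.4 − 0.1·(-9.6) = -1.44
Step 3: E′(-1.44) = -5.76; s₃ = -1.44 − 0.1·(-5.76) = -0.864
E(-0.864) = 1.492992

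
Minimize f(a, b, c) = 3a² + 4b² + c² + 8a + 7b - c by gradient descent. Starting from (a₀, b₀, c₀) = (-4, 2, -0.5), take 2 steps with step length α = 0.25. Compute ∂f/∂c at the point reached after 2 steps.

∇f = (6a + 8, 8b + 7, 2c - 1)
Step 1: at (-4, 2, -0.5), ∇f = (-16, 23, -2) → (-4, 2, -0.5) − 0.25·(-16, 23, -2) = (0, -3.75, 0)
Step 2: at (0, -3.75, 0), ∇f = (8, -23, -1) → (0, -3.75, 0) − 0.25·(8, -23, -1) = (-2, 2, 0.25)
∂f/∂c at (-2, 2, 0.25) = -0.5

-0.5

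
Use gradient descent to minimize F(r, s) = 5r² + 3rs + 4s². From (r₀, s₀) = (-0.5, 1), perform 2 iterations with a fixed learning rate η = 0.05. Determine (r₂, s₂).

∇F = (10r + 3s, 3r + 8s)
(r₁, s₁) = (-0.5, 1) − 0.05·(-2, 6.5) = (-0.4, 0.675)
(r₂, s₂) = (-0.4, 0.675) − 0.05·(-1.975, 4.2) = (-0.30125, 0.465)

(-0.30125, 0.465)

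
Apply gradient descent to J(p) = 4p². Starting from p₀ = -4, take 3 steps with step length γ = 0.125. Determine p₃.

0

J′(p) = 8p
Step 1: J′(-4) = -32; p₁ = -4 − 0.125·(-32) = 0
Step 2: J′(0) = 0; p₂ = 0 − 0.125·0 = 0
Step 3: J′(0) = 0; p₃ = 0 − 0.125·0 = 0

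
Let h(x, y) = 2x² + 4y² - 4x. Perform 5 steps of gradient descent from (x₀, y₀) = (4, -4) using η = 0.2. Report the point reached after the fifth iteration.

∇h = (4x - 4, 8y)
(x₁, y₁) = (4, -4) − 0.2·(12, -32) = (1.6, 2.4)
(x₂, y₂) = (1.6, 2.4) − 0.2·(2.4, 19.2) = (1.12, -1.44)
(x₃, y₃) = (1.12, -1.44) − 0.2·(0.48, -11.52) = (1.024, 0.864)
(x₄, y₄) = (1.024, 0.864) − 0.2·(0.096, 6.912) = (1.0048, -0.5184)
(x₅, y₅) = (1.0048, -0.5184) − 0.2·(0.0192, -4.1472) = (1.00096, 0.31104)

(1.00096, 0.31104)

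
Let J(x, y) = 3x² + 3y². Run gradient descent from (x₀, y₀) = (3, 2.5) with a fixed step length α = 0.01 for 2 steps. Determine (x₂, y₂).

∇J = (6x, 6y)
(x₁, y₁) = (3, 2.5) − 0.01·(18, 15) = (2.82, 2.35)
(x₂, y₂) = (2.82, 2.35) − 0.01·(16.92, 14.1) = (2.6508, 2.209)

(2.6508, 2.209)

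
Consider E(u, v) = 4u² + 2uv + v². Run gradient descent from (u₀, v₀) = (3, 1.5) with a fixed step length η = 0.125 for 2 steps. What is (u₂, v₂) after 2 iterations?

(-0.09375, 0.375)

∇E = (8u + 2v, 2u + 2v)
Step 1: at (3, 1.5), ∇E = (27, 9) → (3, 1.5) − 0.125·(27, 9) = (-0.375, 0.375)
Step 2: at (-0.375, 0.375), ∇E = (-2.25, 0) → (-0.375, 0.375) − 0.125·(-2.25, 0) = (-0.09375, 0.375)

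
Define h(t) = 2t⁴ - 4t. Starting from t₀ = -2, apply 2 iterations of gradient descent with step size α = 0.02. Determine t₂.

h′(t) = 8t³ - 4
Step 1: h′(-2) = -68; t₁ = -2 − 0.02·(-68) = -0.64
Step 2: h′(-0.64) = -6.097152; t₂ = -0.64 − 0.02·(-6.097152) = -0.51805696

-0.51805696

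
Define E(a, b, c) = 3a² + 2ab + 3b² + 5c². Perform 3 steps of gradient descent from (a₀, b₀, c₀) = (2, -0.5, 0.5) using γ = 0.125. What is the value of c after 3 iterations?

∇E = (6a + 2b, 2a + 6b, 10c)
(a₁, b₁, c₁) = (2, -0.5, 0.5) − 0.125·(11, 1, 5) = (0.625, -0.625, -0.125)
(a₂, b₂, c₂) = (0.625, -0.625, -0.125) − 0.125·(2.5, -2.5, -1.25) = (0.3125, -0.3125, 0.03125)
(a₃, b₃, c₃) = (0.3125, -0.3125, 0.03125) − 0.125·(1.25, -1.25, 0.3125) = (0.15625, -0.15625, -0.0078125)
c = -0.0078125

-0.0078125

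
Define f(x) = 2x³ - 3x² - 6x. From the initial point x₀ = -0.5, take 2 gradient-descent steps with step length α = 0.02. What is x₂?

-0.432908

f′(x) = 6x² - 6x - 6
x₁ = -0.5 − 0.02·(-1.5) = -0.47
x₂ = -0.47 − 0.02·(-1.8546) = -0.432908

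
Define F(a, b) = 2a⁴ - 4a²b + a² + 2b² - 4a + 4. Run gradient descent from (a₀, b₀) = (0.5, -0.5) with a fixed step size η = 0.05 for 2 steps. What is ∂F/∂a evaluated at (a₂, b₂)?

∇F = (8a³ - 8ab + 2a - 4, -4a² + 4b)
Step 1: at (0.5, -0.5), ∇F = (0, -3) → (0.5, -0.5) − 0.05·(0, -3) = (0.5, -0.35)
Step 2: at (0.5, -0.35), ∇F = (-0.6, -2.4) → (0.5, -0.35) − 0.05·(-0.6, -2.4) = (0.53, -0.23)
∂F/∂a at (0.53, -0.23) = -0.773784

-0.773784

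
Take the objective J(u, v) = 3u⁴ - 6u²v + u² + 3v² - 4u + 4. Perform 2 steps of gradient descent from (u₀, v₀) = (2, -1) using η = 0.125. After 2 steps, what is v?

127.4375

∇J = (12u³ - 12uv + 2u - 4, -6u² + 6v)
(u₁, v₁) = (2, -1) − 0.125·(120, -30) = (-13, 2.75)
(u₂, v₂) = (-13, 2.75) − 0.125·(-25965, -997.5) = (3232.625, 127.4375)
v = 127.4375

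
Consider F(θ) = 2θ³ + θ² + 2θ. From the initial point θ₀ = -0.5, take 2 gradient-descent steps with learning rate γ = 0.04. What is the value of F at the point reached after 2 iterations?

-1.662231851008

F′(θ) = 6θ² + 2θ + 2
Step 1: F′(-0.5) = 2.5; θ₁ = -0.5 − 0.04·2.5 = -0.6
Step 2: F′(-0.6) = 2.96; θ₂ = -0.6 − 0.04·2.96 = -0.7184
F(-0.7184) = -1.662231851008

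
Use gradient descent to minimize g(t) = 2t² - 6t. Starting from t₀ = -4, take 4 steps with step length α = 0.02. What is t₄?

g′(t) = 4t - 6
t₁ = -4 − 0.02·(-22) = -3.56
t₂ = -3.56 − 0.02·(-20.24) = -3.1552
t₃ = -3.1552 − 0.02·(-18.6208) = -2.782784
t₄ = -2.782784 − 0.02·(-17.131136) = -2.44016128

-2.44016128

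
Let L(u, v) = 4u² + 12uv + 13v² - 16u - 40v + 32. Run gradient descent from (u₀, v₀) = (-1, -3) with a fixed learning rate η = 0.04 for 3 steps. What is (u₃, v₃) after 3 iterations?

∇L = (8u + 12v - 16, 12u + 26v - 40)
Step 1: at (-1, -3), ∇L = (-60, -130) → (-1, -3) − 0.04·(-60, -130) = (1.4, 2.2)
Step 2: at (1.4, 2.2), ∇L = (21.6, 34) → (1.4, 2.2) − 0.04·(21.6, 34) = (0.536, 0.84)
Step 3: at (0.536, 0.84), ∇L = (-1.632, -11.728) → (0.536, 0.84) − 0.04·(-1.632, -11.728) = (0.60128, 1.30912)

(0.60128, 1.30912)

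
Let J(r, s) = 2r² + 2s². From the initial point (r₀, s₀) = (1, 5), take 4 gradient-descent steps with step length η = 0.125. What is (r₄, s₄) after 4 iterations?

(0.0625, 0.3125)

∇J = (4r, 4s)
Step 1: at (1, 5), ∇J = (4, 20) → (1, 5) − 0.125·(4, 20) = (0.5, 2.5)
Step 2: at (0.5, 2.5), ∇J = (2, 10) → (0.5, 2.5) − 0.125·(2, 10) = (0.25, 1.25)
Step 3: at (0.25, 1.25), ∇J = (1, 5) → (0.25, 1.25) − 0.125·(1, 5) = (0.125, 0.625)
Step 4: at (0.125, 0.625), ∇J = (0.5, 2.5) → (0.125, 0.625) − 0.125·(0.5, 2.5) = (0.0625, 0.3125)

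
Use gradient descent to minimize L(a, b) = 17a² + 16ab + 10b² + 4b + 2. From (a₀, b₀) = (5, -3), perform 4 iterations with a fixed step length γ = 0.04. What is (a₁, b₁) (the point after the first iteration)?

∇L = (34a + 16b, 16a + 20b + 4)
Step 1: at (5, -3), ∇L = (122, 24) → (5, -3) − 0.04·(122, 24) = (0.12, -3.96)

(0.12, -3.96)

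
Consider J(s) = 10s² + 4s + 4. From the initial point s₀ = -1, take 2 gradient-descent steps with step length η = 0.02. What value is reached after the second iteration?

J′(s) = 20s + 4
Step 1: J′(-1) = -16; s₁ = -1 − 0.02·(-16) = -0.68
Step 2: J′(-0.68) = -9.6; s₂ = -0.68 − 0.02·(-9.6) = -0.488

-0.488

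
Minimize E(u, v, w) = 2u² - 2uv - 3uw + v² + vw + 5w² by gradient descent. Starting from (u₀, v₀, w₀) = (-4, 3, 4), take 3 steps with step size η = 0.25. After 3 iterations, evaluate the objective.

∇E = (4u - 2v - 3w, -2u + 2v + w, -3u + v + 10w)
(u₁, v₁, w₁) = (-4, 3, 4) − 0.25·(-34, 18, 55) = (4.5, -1.5, -9.75)
(u₂, v₂, w₂) = (4.5, -1.5, -9.75) − 0.25·(50.25, -21.75, -112.5) = (-8.0625, 3.9375, 18.375)
(u₃, v₃, w₃) = (-8.0625, 3.9375, 18.375) − 0.25·(-95.25, 42.375, 211.875) = (15.75, -6.65625, -34.59375)
E(15.75, -6.65625, -34.59375) = 8598.5595703125

8598.5595703125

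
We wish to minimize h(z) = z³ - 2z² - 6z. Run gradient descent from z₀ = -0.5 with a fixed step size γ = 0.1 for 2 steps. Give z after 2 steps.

h′(z) = 3z² - 4z - 6
z₁ = -0.5 − 0.1·(-3.25) = -0.175
z₂ = -0.175 − 0.1·(-5.208125) = 0.3458125

0.3458125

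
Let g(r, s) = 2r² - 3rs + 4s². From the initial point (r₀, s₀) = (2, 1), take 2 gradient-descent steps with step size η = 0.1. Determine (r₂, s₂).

(1.14, 0.61)

∇g = (4r - 3s, -3r + 8s)
(r₁, s₁) = (2, 1) − 0.1·(5, 2) = (1.5, 0.8)
(r₂, s₂) = (1.5, 0.8) − 0.1·(3.6, 1.9) = (1.14, 0.61)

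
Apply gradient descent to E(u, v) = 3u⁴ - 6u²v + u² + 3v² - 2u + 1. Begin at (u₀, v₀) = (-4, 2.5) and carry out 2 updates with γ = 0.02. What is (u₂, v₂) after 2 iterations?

(-166.56706304, 13.694272)

∇E = (12u³ - 12uv + 2u - 2, -6u² + 6v)
Step 1: at (-4, 2.5), ∇E = (-658, -81) → (-4, 2.5) − 0.02·(-658, -81) = (9.16, 4.12)
Step 2: at (9.16, 4.12), ∇E = (8786.353152, -478.7136) → (9.16, 4.12) − 0.02·(8786.353152, -478.7136) = (-166.56706304, 13.694272)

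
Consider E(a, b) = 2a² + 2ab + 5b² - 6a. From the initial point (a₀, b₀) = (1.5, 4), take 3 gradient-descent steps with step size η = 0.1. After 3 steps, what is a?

1.276

∇E = (4a + 2b - 6, 2a + 10b)
(a₁, b₁) = (1.5, 4) − 0.1·(8, 43) = (0.7, -0.3)
(a₂, b₂) = (0.7, -0.3) − 0.1·(-3.8, -1.6) = (1.08, -0.14)
(a₃, b₃) = (1.08, -0.14) − 0.1·(-1.96, 0.76) = (1.276, -0.216)
a = 1.276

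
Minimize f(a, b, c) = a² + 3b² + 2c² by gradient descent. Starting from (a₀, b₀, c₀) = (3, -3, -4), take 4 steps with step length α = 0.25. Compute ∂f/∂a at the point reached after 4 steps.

∇f = (2a, 6b, 4c)
Step 1: at (3, -3, -4), ∇f = (6, -18, -16) → (3, -3, -4) − 0.25·(6, -18, -16) = (1.5, 1.5, 0)
Step 2: at (1.5, 1.5, 0), ∇f = (3, 9, 0) → (1.5, 1.5, 0) − 0.25·(3, 9, 0) = (0.75, -0.75, 0)
Step 3: at (0.75, -0.75, 0), ∇f = (1.5, -4.5, 0) → (0.75, -0.75, 0) − 0.25·(1.5, -4.5, 0) = (0.375, 0.375, 0)
Step 4: at (0.375, 0.375, 0), ∇f = (0.75, 2.25, 0) → (0.375, 0.375, 0) − 0.25·(0.75, 2.25, 0) = (0.1875, -0.1875, 0)
∂f/∂a at (0.1875, -0.1875, 0) = 0.375

0.375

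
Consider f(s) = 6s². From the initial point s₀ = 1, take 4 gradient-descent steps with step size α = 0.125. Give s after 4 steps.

0.0625

f′(s) = 12s
Step 1: f′(1) = 12; s₁ = 1 − 0.125·12 = -0.5
Step 2: f′(-0.5) = -6; s₂ = -0.5 − 0.125·(-6) = 0.25
Step 3: f′(0.25) = 3; s₃ = 0.25 − 0.125·3 = -0.125
Step 4: f′(-0.125) = -1.5; s₄ = -0.125 − 0.125·(-1.5) = 0.0625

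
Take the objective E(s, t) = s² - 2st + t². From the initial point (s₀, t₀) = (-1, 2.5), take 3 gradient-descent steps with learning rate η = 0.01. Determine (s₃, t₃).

(-0.798288, 2.298288)

∇E = (2s - 2t, -2s + 2t)
Step 1: at (-1, 2.5), ∇E = (-7, 7) → (-1, 2.5) − 0.01·(-7, 7) = (-0.93, 2.43)
Step 2: at (-0.93, 2.43), ∇E = (-6.72, 6.72) → (-0.93, 2.43) − 0.01·(-6.72, 6.72) = (-0.8628, 2.3628)
Step 3: at (-0.8628, 2.3628), ∇E = (-6.4512, 6.4512) → (-0.8628, 2.3628) − 0.01·(-6.4512, 6.4512) = (-0.798288, 2.298288)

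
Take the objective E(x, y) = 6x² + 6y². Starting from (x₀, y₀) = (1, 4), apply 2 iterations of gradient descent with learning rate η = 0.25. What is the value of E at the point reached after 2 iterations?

∇E = (12x, 12y)
(x₁, y₁) = (1, 4) − 0.25·(12, 48) = (-2, -8)
(x₂, y₂) = (-2, -8) − 0.25·(-24, -96) = (4, 16)
E(4, 16) = 1632

1632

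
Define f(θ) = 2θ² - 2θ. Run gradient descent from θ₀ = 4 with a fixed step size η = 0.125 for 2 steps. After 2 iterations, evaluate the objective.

1.03125

f′(θ) = 4θ - 2
θ₁ = 4 − 0.125·14 = 2.25
θ₂ = 2.25 − 0.125·7 = 1.375
f(1.375) = 1.03125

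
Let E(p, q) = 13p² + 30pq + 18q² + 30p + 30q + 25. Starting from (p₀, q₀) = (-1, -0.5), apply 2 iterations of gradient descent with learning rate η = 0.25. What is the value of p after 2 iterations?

-47.125

∇E = (26p + 30q + 30, 30p + 36q + 30)
Step 1: at (-1, -0.5), ∇E = (-11, -18) → (-1, -0.5) − 0.25·(-11, -18) = (1.75, 4)
Step 2: at (1.75, 4), ∇E = (195.5, 226.5) → (1.75, 4) − 0.25·(195.5, 226.5) = (-47.125, -52.625)
p = -47.125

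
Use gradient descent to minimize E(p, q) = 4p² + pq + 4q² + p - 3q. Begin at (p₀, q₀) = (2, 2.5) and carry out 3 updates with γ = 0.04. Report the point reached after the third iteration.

(0.399424, 0.944192)

∇E = (8p + q + 1, p + 8q - 3)
(p₁, q₁) = (2, 2.5) − 0.04·(19.5, 19) = (1.22, 1.74)
(p₂, q₂) = (1.22, 1.74) − 0.04·(12.5, 12.14) = (0.72, 1.2544)
(p₃, q₃) = (0.72, 1.2544) − 0.04·(8.0144, 7.7552) = (0.399424, 0.944192)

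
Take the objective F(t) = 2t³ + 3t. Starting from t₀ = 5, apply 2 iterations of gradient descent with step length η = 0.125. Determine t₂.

-164.13671875

F′(t) = 6t² + 3
Step 1: F′(5) = 153; t₁ = 5 − 0.125·153 = -14.125
Step 2: F′(-14.125) = 1200.09375; t₂ = -14.125 − 0.125·1200.09375 = -164.13671875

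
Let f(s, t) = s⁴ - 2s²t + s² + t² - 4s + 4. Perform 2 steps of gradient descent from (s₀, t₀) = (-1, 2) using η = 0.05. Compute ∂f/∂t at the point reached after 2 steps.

∇f = (4s³ - 4st + 2s - 4, -2s² + 2t)
Step 1: at (-1, 2), ∇f = (-2, 2) → (-1, 2) − 0.05·(-2, 2) = (-0.9, 1.9)
Step 2: at (-0.9, 1.9), ∇f = (-1.876, 2.18) → (-0.9, 1.9) − 0.05·(-1.876, 2.18) = (-0.8062, 1.791)
∂f/∂t at (-0.8062, 1.791) = 2.28208312

2.28208312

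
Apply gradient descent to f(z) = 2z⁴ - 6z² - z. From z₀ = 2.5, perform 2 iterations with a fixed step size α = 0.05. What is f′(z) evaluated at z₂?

-6.538058589696

f′(z) = 8z³ - 12z - 1
Step 1: f′(2.5) = 94; z₁ = 2.5 − 0.05·94 = -2.2
Step 2: f′(-2.2) = -59.784; z₂ = -2.2 − 0.05·(-59.784) = 0.7892
f′(z) at (0.7892) = -6.538058589696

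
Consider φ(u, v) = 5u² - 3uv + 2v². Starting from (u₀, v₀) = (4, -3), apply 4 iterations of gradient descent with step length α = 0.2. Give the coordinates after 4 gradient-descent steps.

∇φ = (10u - 3v, -3u + 4v)
Step 1: at (4, -3), ∇φ = (49, -24) → (4, -3) − 0.2·(49, -24) = (-5.8, 1.8)
Step 2: at (-5.8, 1.8), ∇φ = (-63.4, 24.6) → (-5.8, 1.8) − 0.2·(-63.4, 24.6) = (6.88, -3.12)
Step 3: at (6.88, -3.12), ∇φ = (78.16, -33.12) → (6.88, -3.12) − 0.2·(78.16, -33.12) = (-8.752, 3.504)
Step 4: at (-8.752, 3.504), ∇φ = (-98.032, 40.272) → (-8.752, 3.504) − 0.2·(-98.032, 40.272) = (10.8544, -4.5504)

(10.8544, -4.5504)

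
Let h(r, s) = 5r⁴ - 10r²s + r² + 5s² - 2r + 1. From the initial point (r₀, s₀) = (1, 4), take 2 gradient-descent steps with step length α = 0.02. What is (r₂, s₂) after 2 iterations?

∇h = (20r³ - 20rs + 2r - 2, -10r² + 10s)
Step 1: at (1, 4), ∇h = (-60, 30) → (1, 4) − 0.02·(-60, 30) = (2.2, 3.4)
Step 2: at (2.2, 3.4), ∇h = (65.76, -14.4) → (2.2, 3.4) − 0.02·(65.76, -14.4) = (0.8848, 3.688)

(0.8848, 3.688)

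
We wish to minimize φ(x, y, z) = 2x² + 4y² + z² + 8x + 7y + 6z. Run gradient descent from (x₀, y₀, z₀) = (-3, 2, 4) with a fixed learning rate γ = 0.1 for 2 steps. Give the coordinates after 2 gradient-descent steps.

∇φ = (4x + 8, 8y + 7, 2z + 6)
(x₁, y₁, z₁) = (-3, 2, 4) − 0.1·(-4, 23, 14) = (-2.6, -0.3, 2.6)
(x₂, y₂, z₂) = (-2.6, -0.3, 2.6) − 0.1·(-2.4, 4.6, 11.2) = (-2.36, -0.76, 1.48)

(-2.36, -0.76, 1.48)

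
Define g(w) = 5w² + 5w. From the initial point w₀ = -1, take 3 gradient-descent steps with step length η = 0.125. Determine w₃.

-0.4921875

g′(w) = 10w + 5
w₁ = -1 − 0.125·(-5) = -0.375
w₂ = -0.375 − 0.125·1.25 = -0.53125
w₃ = -0.53125 − 0.125·(-0.3125) = -0.4921875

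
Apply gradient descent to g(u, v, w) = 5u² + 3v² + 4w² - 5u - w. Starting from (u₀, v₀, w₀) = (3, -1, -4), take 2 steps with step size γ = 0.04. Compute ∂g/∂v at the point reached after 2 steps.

∇g = (10u - 5, 6v, 8w - 1)
(u₁, v₁, w₁) = (3, -1, -4) − 0.04·(25, -6, -33) = (2, -0.76, -2.68)
(u₂, v₂, w₂) = (2, -0.76, -2.68) − 0.04·(15, -4.56, -22.44) = (1.4, -0.5776, -1.7824)
∂g/∂v at (1.4, -0.5776, -1.7824) = -3.4656

-3.4656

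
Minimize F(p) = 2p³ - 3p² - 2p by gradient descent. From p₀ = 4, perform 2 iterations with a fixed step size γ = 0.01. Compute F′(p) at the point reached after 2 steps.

30.04799896

F′(p) = 6p² - 6p - 2
Step 1: F′(4) = 70; p₁ = 4 − 0.01·70 = 3.3
Step 2: F′(3.3) = 43.54; p₂ = 3.3 − 0.01·43.54 = 2.8646
F′(p) at (2.8646) = 30.04799896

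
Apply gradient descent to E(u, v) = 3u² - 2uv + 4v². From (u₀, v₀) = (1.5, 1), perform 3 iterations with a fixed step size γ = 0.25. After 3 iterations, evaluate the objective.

∇E = (6u - 2v, -2u + 8v)
(u₁, v₁) = (1.5, 1) − 0.25·(7, 5) = (-0.25, -0.25)
(u₂, v₂) = (-0.25, -0.25) − 0.25·(-1, -1.5) = (0, 0.125)
(u₃, v₃) = (0, 0.125) − 0.25·(-0.25, 1) = (0.0625, -0.125)
E(0.0625, -0.125) = 0.08984375

0.08984375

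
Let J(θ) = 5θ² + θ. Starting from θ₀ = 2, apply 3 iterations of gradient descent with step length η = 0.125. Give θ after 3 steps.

-0.1328125

J′(θ) = 10θ + 1
Step 1: J′(2) = 21; θ₁ = 2 − 0.125·21 = -0.625
Step 2: J′(-0.625) = -5.25; θ₂ = -0.625 − 0.125·(-5.25) = 0.03125
Step 3: J′(0.03125) = 1.3125; θ₃ = 0.03125 − 0.125·1.3125 = -0.1328125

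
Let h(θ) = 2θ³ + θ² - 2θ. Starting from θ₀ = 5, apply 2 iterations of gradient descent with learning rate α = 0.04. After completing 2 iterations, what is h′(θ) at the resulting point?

h′(θ) = 6θ² + 2θ - 2
θ₁ = 5 − 0.04·158 = -1.32
θ₂ = -1.32 − 0.04·5.8144 = -1.552576
h′(θ) at (-1.552576) = 9.357801414656

9.357801414656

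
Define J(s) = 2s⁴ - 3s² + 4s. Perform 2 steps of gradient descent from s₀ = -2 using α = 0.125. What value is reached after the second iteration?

J′(s) = 8s³ - 6s + 4
Step 1: J′(-2) = -48; s₁ = -2 − 0.125·(-48) = 4
Step 2: J′(4) = 492; s₂ = 4 − 0.125·492 = -57.5

-57.5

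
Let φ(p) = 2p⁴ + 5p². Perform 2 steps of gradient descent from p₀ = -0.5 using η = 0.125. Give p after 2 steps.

φ′(p) = 8p³ + 10p
Step 1: φ′(-0.5) = -6; p₁ = -0.5 − 0.125·(-6) = 0.25
Step 2: φ′(0.25) = 2.625; p₂ = 0.25 − 0.125·2.625 = -0.078125

-0.078125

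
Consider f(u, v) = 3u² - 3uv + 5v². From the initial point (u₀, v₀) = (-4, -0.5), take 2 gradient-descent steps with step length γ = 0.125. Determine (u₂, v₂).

(-0.8125, -0.1015625)

∇f = (6u - 3v, -3u + 10v)
Step 1: at (-4, -0.5), ∇f = (-22.5, 7) → (-4, -0.5) − 0.125·(-22.5, 7) = (-1.1875, -1.375)
Step 2: at (-1.1875, -1.375), ∇f = (-3, -10.1875) → (-1.1875, -1.375) − 0.125·(-3, -10.1875) = (-0.8125, -0.1015625)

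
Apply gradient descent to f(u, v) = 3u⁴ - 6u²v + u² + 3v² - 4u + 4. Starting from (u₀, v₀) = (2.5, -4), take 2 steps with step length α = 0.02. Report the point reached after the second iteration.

∇f = (12u³ - 12uv + 2u - 4, -6u² + 6v)
Step 1: at (2.5, -4), ∇f = (308.5, -61.5) → (2.5, -4) − 0.02·(308.5, -61.5) = (-3.67, -2.77)
Step 2: at (-3.67, -2.77), ∇f = (-726.501156, -97.4334) → (-3.67, -2.77) − 0.02·(-726.501156, -97.4334) = (10.86002312, -0.821332)

(10.86002312, -0.821332)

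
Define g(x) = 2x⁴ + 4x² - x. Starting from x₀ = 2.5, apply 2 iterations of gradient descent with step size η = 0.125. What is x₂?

g′(x) = 8x³ + 8x - 1
Step 1: g′(2.5) = 144; x₁ = 2.5 − 0.125·144 = -15.5
Step 2: g′(-15.5) = -29916; x₂ = -15.5 − 0.125·(-29916) = 3724

3724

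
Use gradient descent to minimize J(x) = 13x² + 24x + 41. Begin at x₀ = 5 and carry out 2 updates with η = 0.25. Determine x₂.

178.25

J′(x) = 26x + 24
x₁ = 5 − 0.25·154 = -33.5
x₂ = -33.5 − 0.25·(-847) = 178.25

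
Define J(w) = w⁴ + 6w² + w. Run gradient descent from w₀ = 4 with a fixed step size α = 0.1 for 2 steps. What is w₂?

J′(w) = 4w³ + 12w + 1
w₁ = 4 − 0.1·305 = -26.5
w₂ = -26.5 − 0.1·(-74755.5) = 7449.05

7449.05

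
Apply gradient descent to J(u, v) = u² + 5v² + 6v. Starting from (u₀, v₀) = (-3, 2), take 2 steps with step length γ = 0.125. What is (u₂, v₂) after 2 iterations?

(-1.6875, -0.4375)

∇J = (2u, 10v + 6)
(u₁, v₁) = (-3, 2) − 0.125·(-6, 26) = (-2.25, -1.25)
(u₂, v₂) = (-2.25, -1.25) − 0.125·(-4.5, -6.5) = (-1.6875, -0.4375)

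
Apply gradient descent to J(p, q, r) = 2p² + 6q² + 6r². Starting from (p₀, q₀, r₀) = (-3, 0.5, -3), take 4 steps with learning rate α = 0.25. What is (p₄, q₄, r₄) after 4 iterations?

(0, 8, -48)

∇J = (4p, 12q, 12r)
(p₁, q₁, r₁) = (-3, 0.5, -3) − 0.25·(-12, 6, -36) = (0, -1, 6)
(p₂, q₂, r₂) = (0, -1, 6) − 0.25·(0, -12, 72) = (0, 2, -12)
(p₃, q₃, r₃) = (0, 2, -12) − 0.25·(0, 24, -144) = (0, -4, 24)
(p₄, q₄, r₄) = (0, -4, 24) − 0.25·(0, -48, 288) = (0, 8, -48)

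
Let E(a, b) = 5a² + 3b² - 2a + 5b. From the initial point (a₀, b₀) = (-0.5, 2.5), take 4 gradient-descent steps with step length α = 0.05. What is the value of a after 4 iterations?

∇E = (10a - 2, 6b + 5)
Step 1: at (-0.5, 2.5), ∇E = (-7, 20) → (-0.5, 2.5) − 0.05·(-7, 20) = (-0.15, 1.5)
Step 2: at (-0.15, 1.5), ∇E = (-3.5, 14) → (-0.15, 1.5) − 0.05·(-3.5, 14) = (0.025, 0.8)
Step 3: at (0.025, 0.8), ∇E = (-1.75, 9.8) → (0.025, 0.8) − 0.05·(-1.75, 9.8) = (0.1125, 0.31)
Step 4: at (0.1125, 0.31), ∇E = (-0.875, 6.86) → (0.1125, 0.31) − 0.05·(-0.875, 6.86) = (0.15625, -0.033)
a = 0.15625

0.15625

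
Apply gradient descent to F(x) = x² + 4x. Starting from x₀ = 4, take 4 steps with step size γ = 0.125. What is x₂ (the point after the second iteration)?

F′(x) = 2x + 4
Step 1: F′(4) = 12; x₁ = 4 − 0.125·12 = 2.5
Step 2: F′(2.5) = 9; x₂ = 2.5 − 0.125·9 = 1.375

1.375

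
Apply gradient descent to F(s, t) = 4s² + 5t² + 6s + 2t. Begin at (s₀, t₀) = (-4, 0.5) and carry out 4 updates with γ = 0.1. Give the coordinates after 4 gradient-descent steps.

(-0.7552, -0.2)

∇F = (8s + 6, 10t + 2)
Step 1: at (-4, 0.5), ∇F = (-26, 7) → (-4, 0.5) − 0.1·(-26, 7) = (-1.4, -0.2)
Step 2: at (-1.4, -0.2), ∇F = (-5.2, 0) → (-1.4, -0.2) − 0.1·(-5.2, 0) = (-0.88, -0.2)
Step 3: at (-0.88, -0.2), ∇F = (-1.04, 0) → (-0.88, -0.2) − 0.1·(-1.04, 0) = (-0.776, -0.2)
Step 4: at (-0.776, -0.2), ∇F = (-0.208, 0) → (-0.776, -0.2) − 0.1·(-0.208, 0) = (-0.7552, -0.2)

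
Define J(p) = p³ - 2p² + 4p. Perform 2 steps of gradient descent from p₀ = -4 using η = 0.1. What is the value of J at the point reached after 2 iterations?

-134184.428105728

J′(p) = 3p² - 4p + 4
p₁ = -4 − 0.1·68 = -10.8
p₂ = -10.8 − 0.1·397.12 = -50.512
J(-50.512) = -134184.428105728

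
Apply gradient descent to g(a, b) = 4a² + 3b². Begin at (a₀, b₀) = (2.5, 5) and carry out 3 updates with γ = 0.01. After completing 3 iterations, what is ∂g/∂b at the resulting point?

24.91752

∇g = (8a, 6b)
Step 1: at (2.5, 5), ∇g = (20, 30) → (2.5, 5) − 0.01·(20, 30) = (2.3, 4.7)
Step 2: at (2.3, 4.7), ∇g = (18.4, 28.2) → (2.3, 4.7) − 0.01·(18.4, 28.2) = (2.116, 4.418)
Step 3: at (2.116, 4.418), ∇g = (16.928, 26.508) → (2.116, 4.418) − 0.01·(16.928, 26.508) = (1.94672, 4.15292)
∂g/∂b at (1.94672, 4.15292) = 24.91752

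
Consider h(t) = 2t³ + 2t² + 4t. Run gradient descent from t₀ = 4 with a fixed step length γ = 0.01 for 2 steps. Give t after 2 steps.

2.202464

h′(t) = 6t² + 4t + 4
t₁ = 4 − 0.01·116 = 2.84
t₂ = 2.84 − 0.01·63.7536 = 2.202464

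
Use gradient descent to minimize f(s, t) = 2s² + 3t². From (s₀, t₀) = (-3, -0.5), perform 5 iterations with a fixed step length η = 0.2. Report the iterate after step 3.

∇f = (4s, 6t)
(s₁, t₁) = (-3, -0.5) − 0.2·(-12, -3) = (-0.6, 0.1)
(s₂, t₂) = (-0.6, 0.1) − 0.2·(-2.4, 0.6) = (-0.12, -0.02)
(s₃, t₃) = (-0.12, -0.02) − 0.2·(-0.48, -0.12) = (-0.024, 0.004)

(-0.024, 0.004)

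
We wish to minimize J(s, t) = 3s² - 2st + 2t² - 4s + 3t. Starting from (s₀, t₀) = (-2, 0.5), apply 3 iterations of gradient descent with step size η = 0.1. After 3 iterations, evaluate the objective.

-1.696

∇J = (6s - 2t - 4, -2s + 4t + 3)
(s₁, t₁) = (-2, 0.5) − 0.1·(-17, 9) = (-0.3, -0.4)
(s₂, t₂) = (-0.3, -0.4) − 0.1·(-5, 2) = (0.2, -0.6)
(s₃, t₃) = (0.2, -0.6) − 0.1·(-1.6, 0.2) = (0.36, -0.62)
J(0.36, -0.62) = -1.696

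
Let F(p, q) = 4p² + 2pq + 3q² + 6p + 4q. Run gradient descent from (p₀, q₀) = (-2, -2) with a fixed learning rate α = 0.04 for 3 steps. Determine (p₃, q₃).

(-0.890368, -0.984192)

∇F = (8p + 2q + 6, 2p + 6q + 4)
Step 1: at (-2, -2), ∇F = (-14, -12) → (-2, -2) − 0.04·(-14, -12) = (-1.44, -1.52)
Step 2: at (-1.44, -1.52), ∇F = (-8.56, -8) → (-1.44, -1.52) − 0.04·(-8.56, -8) = (-1.0976, -1.2)
Step 3: at (-1.0976, -1.2), ∇F = (-5.1808, -5.3952) → (-1.0976, -1.2) − 0.04·(-5.1808, -5.3952) = (-0.890368, -0.984192)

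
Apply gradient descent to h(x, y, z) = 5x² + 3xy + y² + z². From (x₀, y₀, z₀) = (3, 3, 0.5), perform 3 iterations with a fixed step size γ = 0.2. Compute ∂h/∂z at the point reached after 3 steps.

∇h = (10x + 3y, 3x + 2y, 2z)
Step 1: at (3, 3, 0.5), ∇h = (39, 15, 1) → (3, 3, 0.5) − 0.2·(39, 15, 1) = (-4.8, 0, 0.3)
Step 2: at (-4.8, 0, 0.3), ∇h = (-48, -14.4, 0.6) → (-4.8, 0, 0.3) − 0.2·(-48, -14.4, 0.6) = (4.8, 2.88, 0.18)
Step 3: at (4.8, 2.88, 0.18), ∇h = (56.64, 20.16, 0.36) → (4.8, 2.88, 0.18) − 0.2·(56.64, 20.16, 0.36) = (-6.528, -1.152, 0.108)
∂h/∂z at (-6.528, -1.152, 0.108) = 0.216

0.216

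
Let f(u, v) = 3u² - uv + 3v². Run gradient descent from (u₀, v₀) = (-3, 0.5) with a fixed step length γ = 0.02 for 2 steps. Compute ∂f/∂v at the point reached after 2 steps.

∇f = (6u - v, -u + 6v)
Step 1: at (-3, 0.5), ∇f = (-18.5, 6) → (-3, 0.5) − 0.02·(-18.5, 6) = (-2.63, 0.38)
Step 2: at (-2.63, 0.38), ∇f = (-16.16, 4.91) → (-2.63, 0.38) − 0.02·(-16.16, 4.91) = (-2.3068, 0.2818)
∂f/∂v at (-2.3068, 0.2818) = 3.9976

3.9976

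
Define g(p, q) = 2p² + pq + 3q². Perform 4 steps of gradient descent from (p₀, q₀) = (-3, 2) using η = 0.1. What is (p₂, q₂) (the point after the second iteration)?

(-1.31, 0.64)

∇g = (4p + q, p + 6q)
Step 1: at (-3, 2), ∇g = (-10, 9) → (-3, 2) − 0.1·(-10, 9) = (-2, 1.1)
Step 2: at (-2, 1.1), ∇g = (-6.9, 4.6) → (-2, 1.1) − 0.1·(-6.9, 4.6) = (-1.31, 0.64)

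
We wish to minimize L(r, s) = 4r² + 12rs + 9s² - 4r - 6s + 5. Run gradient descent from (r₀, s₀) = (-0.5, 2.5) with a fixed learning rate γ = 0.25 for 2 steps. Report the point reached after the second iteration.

(24.25, 39.625)

∇L = (8r + 12s - 4, 12r + 18s - 6)
Step 1: at (-0.5, 2.5), ∇L = (22, 33) → (-0.5, 2.5) − 0.25·(22, 33) = (-6, -5.75)
Step 2: at (-6, -5.75), ∇L = (-121, -181.5) → (-6, -5.75) − 0.25·(-121, -181.5) = (24.25, 39.625)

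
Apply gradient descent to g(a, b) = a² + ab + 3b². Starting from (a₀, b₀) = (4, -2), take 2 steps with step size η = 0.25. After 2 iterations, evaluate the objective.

∇g = (2a + b, a + 6b)
Step 1: at (4, -2), ∇g = (6, -8) → (4, -2) − 0.25·(6, -8) = (2.5, 0)
Step 2: at (2.5, 0), ∇g = (5, 2.5) → (2.5, 0) − 0.25·(5, 2.5) = (1.25, -0.625)
g(1.25, -0.625) = 1.953125

1.953125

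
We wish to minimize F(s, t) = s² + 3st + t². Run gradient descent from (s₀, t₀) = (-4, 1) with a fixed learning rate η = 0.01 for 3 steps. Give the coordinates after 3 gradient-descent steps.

(-3.861815, 1.28969)

∇F = (2s + 3t, 3s + 2t)
(s₁, t₁) = (-4, 1) − 0.01·(-5, -10) = (-3.95, 1.1)
(s₂, t₂) = (-3.95, 1.1) − 0.01·(-4.6, -9.65) = (-3.904, 1.1965)
(s₃, t₃) = (-3.904, 1.1965) − 0.01·(-4.2185, -9.319) = (-3.861815, 1.28969)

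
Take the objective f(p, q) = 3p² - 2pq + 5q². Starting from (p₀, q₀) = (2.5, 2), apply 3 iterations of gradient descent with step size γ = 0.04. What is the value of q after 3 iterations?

∇f = (6p - 2q, -2p + 10q)
(p₁, q₁) = (2.5, 2) − 0.04·(11, 15) = (2.06, 1.4)
(p₂, q₂) = (2.06, 1.4) − 0.04·(9.56, 9.88) = (1.6776, 1.0048)
(p₃, q₃) = (1.6776, 1.0048) − 0.04·(8.056, 6.6928) = (1.35536, 0.737088)
q = 0.737088

0.737088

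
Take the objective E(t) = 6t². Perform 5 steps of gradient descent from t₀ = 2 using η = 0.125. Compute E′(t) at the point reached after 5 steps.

E′(t) = 12t
Step 1: E′(2) = 24; t₁ = 2 − 0.125·24 = -1
Step 2: E′(-1) = -12; t₂ = -1 − 0.125·(-12) = 0.5
Step 3: E′(0.5) = 6; t₃ = 0.5 − 0.125·6 = -0.25
Step 4: E′(-0.25) = -3; t₄ = -0.25 − 0.125·(-3) = 0.125
Step 5: E′(0.125) = 1.5; t₅ = 0.125 − 0.125·1.5 = -0.0625
E′(t) at (-0.0625) = -0.75

-0.75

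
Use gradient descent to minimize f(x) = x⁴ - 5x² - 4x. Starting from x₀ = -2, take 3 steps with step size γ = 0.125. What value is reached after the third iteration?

1.5625

f′(x) = 4x³ - 10x - 4
x₁ = -2 − 0.125·(-16) = 0
x₂ = 0 − 0.125·(-4) = 0.5
x₃ = 0.5 − 0.125·(-8.5) = 1.5625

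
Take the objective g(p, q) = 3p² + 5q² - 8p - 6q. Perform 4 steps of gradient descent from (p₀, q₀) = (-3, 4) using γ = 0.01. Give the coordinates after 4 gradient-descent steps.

(-2.04991216, 2.83074)

∇g = (6p - 8, 10q - 6)
Step 1: at (-3, 4), ∇g = (-26, 34) → (-3, 4) − 0.01·(-26, 34) = (-2.74, 3.66)
Step 2: at (-2.74, 3.66), ∇g = (-24.44, 30.6) → (-2.74, 3.66) − 0.01·(-24.44, 30.6) = (-2.4956, 3.354)
Step 3: at (-2.4956, 3.354), ∇g = (-22.9736, 27.54) → (-2.4956, 3.354) − 0.01·(-22.9736, 27.54) = (-2.265864, 3.0786)
Step 4: at (-2.265864, 3.0786), ∇g = (-21.595184, 24.786) → (-2.265864, 3.0786) − 0.01·(-21.595184, 24.786) = (-2.04991216, 2.83074)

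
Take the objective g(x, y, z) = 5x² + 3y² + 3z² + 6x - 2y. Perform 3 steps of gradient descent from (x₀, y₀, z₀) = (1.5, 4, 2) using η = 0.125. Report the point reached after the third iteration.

∇g = (10x + 6, 6y - 2, 6z)
Step 1: at (1.5, 4, 2), ∇g = (21, 22, 12) → (1.5, 4, 2) − 0.125·(21, 22, 12) = (-1.125, 1.25, 0.5)
Step 2: at (-1.125, 1.25, 0.5), ∇g = (-5.25, 5.5, 3) → (-1.125, 1.25, 0.5) − 0.125·(-5.25, 5.5, 3) = (-0.46875, 0.5625, 0.125)
Step 3: at (-0.46875, 0.5625, 0.125), ∇g = (1.3125, 1.375, 0.75) → (-0.46875, 0.5625, 0.125) − 0.125·(1.3125, 1.375, 0.75) = (-0.6328125, 0.390625, 0.03125)

(-0.6328125, 0.390625, 0.03125)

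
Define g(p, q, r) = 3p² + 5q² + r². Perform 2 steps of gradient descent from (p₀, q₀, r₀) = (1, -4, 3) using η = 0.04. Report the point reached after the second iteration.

(0.5776, -1.44, 2.5392)

∇g = (6p, 10q, 2r)
Step 1: at (1, -4, 3), ∇g = (6, -40, 6) → (1, -4, 3) − 0.04·(6, -40, 6) = (0.76, -2.4, 2.76)
Step 2: at (0.76, -2.4, 2.76), ∇g = (4.56, -24, 5.52) → (0.76, -2.4, 2.76) − 0.04·(4.56, -24, 5.52) = (0.5776, -1.44, 2.5392)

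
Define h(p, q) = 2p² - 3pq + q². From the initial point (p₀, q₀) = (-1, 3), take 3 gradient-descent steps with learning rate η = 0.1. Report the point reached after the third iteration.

∇h = (4p - 3q, -3p + 2q)
Step 1: at (-1, 3), ∇h = (-13, 9) → (-1, 3) − 0.1·(-13, 9) = (0.3, 2.1)
Step 2: at (0.3, 2.1), ∇h = (-5.1, 3.3) → (0.3, 2.1) − 0.1·(-5.1, 3.3) = (0.81, 1.77)
Step 3: at (0.81, 1.77), ∇h = (-2.07, 1.11) → (0.81, 1.77) − 0.1·(-2.07, 1.11) = (1.017, 1.659)

(1.017, 1.659)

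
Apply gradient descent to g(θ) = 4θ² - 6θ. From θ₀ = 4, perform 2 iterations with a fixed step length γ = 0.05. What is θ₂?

g′(θ) = 8θ - 6
θ₁ = 4 − 0.05·26 = 2.7
θ₂ = 2.7 − 0.05·15.6 = 1.92

1.92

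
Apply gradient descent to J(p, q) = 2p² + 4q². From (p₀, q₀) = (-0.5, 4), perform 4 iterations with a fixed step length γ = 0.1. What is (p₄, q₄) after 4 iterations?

(-0.0648, 0.0064)

∇J = (4p, 8q)
(p₁, q₁) = (-0.5, 4) − 0.1·(-2, 32) = (-0.3, 0.8)
(p₂, q₂) = (-0.3, 0.8) − 0.1·(-1.2, 6.4) = (-0.18, 0.16)
(p₃, q₃) = (-0.18, 0.16) − 0.1·(-0.72, 1.28) = (-0.108, 0.032)
(p₄, q₄) = (-0.108, 0.032) − 0.1·(-0.432, 0.256) = (-0.0648, 0.0064)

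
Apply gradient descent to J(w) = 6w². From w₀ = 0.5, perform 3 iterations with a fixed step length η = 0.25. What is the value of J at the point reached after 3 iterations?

J′(w) = 12w
w₁ = 0.5 − 0.25·6 = -1
w₂ = -1 − 0.25·(-12) = 2
w₃ = 2 − 0.25·24 = -4
J(-4) = 96

96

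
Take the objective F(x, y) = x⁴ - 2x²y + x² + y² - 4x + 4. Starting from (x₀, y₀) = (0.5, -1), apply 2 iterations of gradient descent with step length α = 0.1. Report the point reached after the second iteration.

∇F = (4x³ - 4xy + 2x - 4, -2x² + 2y)
Step 1: at (0.5, -1), ∇F = (-0.5, -2.5) → (0.5, -1) − 0.1·(-0.5, -2.5) = (0.55, -0.75)
Step 2: at (0.55, -0.75), ∇F = (-0.5845, -2.105) → (0.55, -0.75) − 0.1·(-0.5845, -2.105) = (0.60845, -0.5395)

(0.60845, -0.5395)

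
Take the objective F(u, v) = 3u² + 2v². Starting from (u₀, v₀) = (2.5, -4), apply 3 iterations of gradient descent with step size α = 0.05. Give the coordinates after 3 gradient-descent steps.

∇F = (6u, 4v)
(u₁, v₁) = (2.5, -4) − 0.05·(15, -16) = (1.75, -3.2)
(u₂, v₂) = (1.75, -3.2) − 0.05·(10.5, -12.8) = (1.225, -2.56)
(u₃, v₃) = (1.225, -2.56) − 0.05·(7.35, -10.24) = (0.8575, -2.048)

(0.8575, -2.048)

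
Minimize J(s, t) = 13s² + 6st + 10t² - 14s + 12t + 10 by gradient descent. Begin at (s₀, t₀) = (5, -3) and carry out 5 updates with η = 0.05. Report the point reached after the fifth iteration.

(0.67072, -0.85419)

∇J = (26s + 6t - 14, 6s + 20t + 12)
(s₁, t₁) = (5, -3) − 0.05·(98, -18) = (0.1, -2.1)
(s₂, t₂) = (0.1, -2.1) − 0.05·(-24, -29.4) = (1.3, -0.63)
(s₃, t₃) = (1.3, -0.63) − 0.05·(16.02, 7.2) = (0.499, -0.99)
(s₄, t₄) = (0.499, -0.99) − 0.05·(-6.966, -4.806) = (0.8473, -0.7497)
(s₅, t₅) = (0.8473, -0.7497) − 0.05·(3.5316, 2.0898) = (0.67072, -0.85419)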